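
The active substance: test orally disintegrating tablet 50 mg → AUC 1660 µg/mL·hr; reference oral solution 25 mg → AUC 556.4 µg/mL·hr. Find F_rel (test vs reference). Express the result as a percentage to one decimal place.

F_rel = (AUC_test/D_test) / (AUC_ref/D_ref)
      = (1660/50) / (556.4/25)
      = 33.2 / 22.256 = 1.4917 = 149.17%

F_rel = 149.2%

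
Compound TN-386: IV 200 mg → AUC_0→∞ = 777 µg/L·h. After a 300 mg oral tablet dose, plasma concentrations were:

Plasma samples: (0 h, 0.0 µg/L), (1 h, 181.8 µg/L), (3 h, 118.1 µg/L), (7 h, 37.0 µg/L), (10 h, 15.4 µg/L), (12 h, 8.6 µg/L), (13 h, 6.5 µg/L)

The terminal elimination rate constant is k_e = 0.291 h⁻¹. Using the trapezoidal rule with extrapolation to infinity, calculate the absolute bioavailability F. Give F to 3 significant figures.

Trapezoidal AUC_0→13 (oral tablet):
  [0→1]: (0.0+181.8)/2 × 1 = 90.9
  [1→3]: (181.8+118.1)/2 × 2 = 299.9
  [3→7]: (118.1+37.0)/2 × 4 = 310.2
  [7→10]: (37.0+15.4)/2 × 3 = 78.6
  [10→12]: (15.4+8.6)/2 × 2 = 24.0
  [12→13]: (8.6+6.5)/2 × 1 = 7.55
  Sum = 811.15 µg/L·h
Tail: C_last/k_e = 6.5/0.291 = 22.337
AUC_0→∞ (oral tablet) = 811.15 + 22.337 = 833.487 µg/L·h
F = (AUC_ev/D_ev)/(AUC_iv/D_iv) = (833.487/300)/(777/200) = 2.77829/3.885 = 0.7151

F = 0.715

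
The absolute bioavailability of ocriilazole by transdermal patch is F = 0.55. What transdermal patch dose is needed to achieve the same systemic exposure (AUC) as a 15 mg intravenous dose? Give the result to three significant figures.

D_transdermal = 27.3 mg

For equal systemic exposure: F × D_ev = D_iv
D_ev = D_iv / F = 15 / 0.55 = 27.2727 mg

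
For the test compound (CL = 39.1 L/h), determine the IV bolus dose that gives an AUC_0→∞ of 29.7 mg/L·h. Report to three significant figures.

Dose_iv = CL × AUC_0→∞
     = 39.1 × 29.7 = 1161.27 mg

Dose = 1160 mg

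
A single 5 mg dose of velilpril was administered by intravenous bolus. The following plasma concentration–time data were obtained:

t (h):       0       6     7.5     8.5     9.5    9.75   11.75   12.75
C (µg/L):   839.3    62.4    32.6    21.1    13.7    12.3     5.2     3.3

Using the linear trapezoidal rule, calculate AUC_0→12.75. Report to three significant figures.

AUC = 2850 µg/L·h

Trapezoidal AUC_0→12.75:
  [0→6]: (839.3+62.4)/2 × 6 = 2705.1
  [6→7.5]: (62.4+32.6)/2 × 1.5 = 71.25
  [7.5→8.5]: (32.6+21.1)/2 × 1 = 26.85
  [8.5→9.5]: (21.1+13.7)/2 × 1 = 17.4
  [9.5→9.75]: (13.7+12.3)/2 × 0.25 = 3.25
  [9.75→11.75]: (12.3+5.2)/2 × 2 = 17.5
  [11.75→12.75]: (5.2+3.3)/2 × 1 = 4.25
  Sum = 2845.6 µg/L·h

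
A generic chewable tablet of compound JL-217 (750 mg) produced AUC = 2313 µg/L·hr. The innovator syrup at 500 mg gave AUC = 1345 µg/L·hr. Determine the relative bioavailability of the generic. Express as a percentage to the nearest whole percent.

F_rel = (AUC_test/D_test) / (AUC_ref/D_ref)
      = (2313/750) / (1345/500)
      = 3.084 / 2.69 = 1.1465 = 114.65%

F_rel = 115%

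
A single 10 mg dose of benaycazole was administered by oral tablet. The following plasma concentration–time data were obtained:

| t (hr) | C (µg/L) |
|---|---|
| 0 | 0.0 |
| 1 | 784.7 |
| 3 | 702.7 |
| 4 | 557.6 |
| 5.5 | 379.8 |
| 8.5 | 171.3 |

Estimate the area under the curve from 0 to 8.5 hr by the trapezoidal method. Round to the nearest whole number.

Trapezoidal AUC_0→8.5:
  [0→1]: (0.0+784.7)/2 × 1 = 392.35
  [1→3]: (784.7+702.7)/2 × 2 = 1487.4
  [3→4]: (702.7+557.6)/2 × 1 = 630.15
  [4→5.5]: (557.6+379.8)/2 × 1.5 = 703.05
  [5.5→8.5]: (379.8+171.3)/2 × 3 = 826.65
  Sum = 4039.6 µg/L·hr

AUC = 4040 µg/L·hr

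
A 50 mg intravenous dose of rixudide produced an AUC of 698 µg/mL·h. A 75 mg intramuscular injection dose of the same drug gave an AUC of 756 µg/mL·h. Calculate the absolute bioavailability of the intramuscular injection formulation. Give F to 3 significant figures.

F = (AUC_ev / D_ev) / (AUC_iv / D_iv)
  = (756/75) / (698/50)
  = 10.08 / 13.96 = 0.7221

F = 0.722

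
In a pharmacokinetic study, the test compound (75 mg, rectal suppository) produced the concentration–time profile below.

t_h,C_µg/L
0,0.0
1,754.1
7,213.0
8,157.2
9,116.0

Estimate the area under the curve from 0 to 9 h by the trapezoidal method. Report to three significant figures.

Trapezoidal AUC_0→9:
  [0→1]: (0.0+754.1)/2 × 1 = 377.05
  [1→7]: (754.1+213.0)/2 × 6 = 2901.3
  [7→8]: (213.0+157.2)/2 × 1 = 185.1
  [8→9]: (157.2+116.0)/2 × 1 = 136.6
  Sum = 3600.05 µg/L·h

AUC = 3600 µg/L·h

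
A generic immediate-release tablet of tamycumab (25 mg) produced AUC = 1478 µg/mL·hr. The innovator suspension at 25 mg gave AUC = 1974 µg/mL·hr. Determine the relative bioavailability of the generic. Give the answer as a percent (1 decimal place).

F_rel = 74.9%

F_rel = (AUC_test/D_test) / (AUC_ref/D_ref)
      = (1478/25) / (1974/25)
      = 59.12 / 78.96 = 0.7487 = 74.87%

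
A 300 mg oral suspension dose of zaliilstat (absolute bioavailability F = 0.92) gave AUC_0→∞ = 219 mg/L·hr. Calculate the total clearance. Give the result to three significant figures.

CL = F × Dose / AUC_0→∞
   = 0.92 × 300 / 219 = 1.26027 L/hr

CL = 1.26 L/hr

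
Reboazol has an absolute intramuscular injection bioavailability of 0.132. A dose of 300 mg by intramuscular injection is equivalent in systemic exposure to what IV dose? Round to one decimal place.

D_iv = 39.6 mg

Systemic exposure from an extravascular dose = F × D_ev, so the equivalent IV dose is F × D_ev.
D_iv = F × D_ev = 0.132 × 300 = 39.6 mg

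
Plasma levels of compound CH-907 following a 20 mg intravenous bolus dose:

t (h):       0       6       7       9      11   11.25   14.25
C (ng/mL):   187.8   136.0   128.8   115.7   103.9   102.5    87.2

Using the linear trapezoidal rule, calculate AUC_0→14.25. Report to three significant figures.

Trapezoidal AUC_0→14.25:
  [0→6]: (187.8+136.0)/2 × 6 = 971.4
  [6→7]: (136.0+128.8)/2 × 1 = 132.4
  [7→9]: (128.8+115.7)/2 × 2 = 244.5
  [9→11]: (115.7+103.9)/2 × 2 = 219.6
  [11→11.25]: (103.9+102.5)/2 × 0.25 = 25.8
  [11.25→14.25]: (102.5+87.2)/2 × 3 = 284.55
  Sum = 1878.25 ng/mL·h

AUC = 1880 ng/mL·h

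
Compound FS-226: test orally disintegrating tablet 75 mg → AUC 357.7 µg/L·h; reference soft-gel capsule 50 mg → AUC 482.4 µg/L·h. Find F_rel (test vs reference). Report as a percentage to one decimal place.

F_rel = (AUC_test/D_test) / (AUC_ref/D_ref)
      = (357.7/75) / (482.4/50)
      = 4.76933 / 9.648 = 0.4943 = 49.43%

F_rel = 49.4%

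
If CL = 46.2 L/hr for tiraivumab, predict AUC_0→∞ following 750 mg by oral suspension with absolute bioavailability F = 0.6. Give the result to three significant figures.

AUC_0→∞ = F × Dose / CL
        = 0.6 × 750 / 46.2 = 9.74026 mg/L·hr

AUC = 9.74 mg/L·hr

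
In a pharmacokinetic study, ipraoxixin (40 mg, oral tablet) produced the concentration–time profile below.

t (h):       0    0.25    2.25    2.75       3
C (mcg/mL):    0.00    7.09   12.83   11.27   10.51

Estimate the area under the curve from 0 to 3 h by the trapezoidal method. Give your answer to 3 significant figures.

Trapezoidal AUC_0→3:
  [0→0.25]: (0.00+7.09)/2 × 0.25 = 0.88625
  [0.25→2.25]: (7.09+12.83)/2 × 2 = 19.92
  [2.25→2.75]: (12.83+11.27)/2 × 0.5 = 6.025
  [2.75→3]: (11.27+10.51)/2 × 0.25 = 2.7225
  Sum = 29.55375 mcg/mL·h

AUC = 29.6 mcg/mL·h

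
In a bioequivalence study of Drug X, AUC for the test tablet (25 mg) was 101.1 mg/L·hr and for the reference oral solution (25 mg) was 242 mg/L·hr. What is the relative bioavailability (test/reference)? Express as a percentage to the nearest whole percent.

F_rel = (AUC_test/D_test) / (AUC_ref/D_ref)
      = (101.1/25) / (242/25)
      = 4.044 / 9.68 = 0.4178 = 41.78%

F_rel = 42%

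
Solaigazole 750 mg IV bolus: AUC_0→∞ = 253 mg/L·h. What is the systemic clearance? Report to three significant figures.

CL = 2.96 L/h

CL = Dose_iv / AUC_0→∞
   = 750 / 253 = 2.96443 L/h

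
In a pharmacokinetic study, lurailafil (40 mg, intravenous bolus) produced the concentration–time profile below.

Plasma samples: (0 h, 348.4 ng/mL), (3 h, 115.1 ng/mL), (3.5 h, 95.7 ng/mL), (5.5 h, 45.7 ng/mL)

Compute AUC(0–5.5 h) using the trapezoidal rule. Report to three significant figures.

Trapezoidal AUC_0→5.5:
  [0→3]: (348.4+115.1)/2 × 3 = 695.25
  [3→3.5]: (115.1+95.7)/2 × 0.5 = 52.7
  [3.5→5.5]: (95.7+45.7)/2 × 2 = 141.4
  Sum = 889.35 ng/mL·h

AUC = 889 ng/mL·h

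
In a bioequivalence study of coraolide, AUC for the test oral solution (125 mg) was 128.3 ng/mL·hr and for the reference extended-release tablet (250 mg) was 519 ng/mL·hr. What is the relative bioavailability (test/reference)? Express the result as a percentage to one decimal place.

F_rel = (AUC_test/D_test) / (AUC_ref/D_ref)
      = (128.3/125) / (519/250)
      = 1.0264 / 2.076 = 0.4944 = 49.44%

F_rel = 49.4%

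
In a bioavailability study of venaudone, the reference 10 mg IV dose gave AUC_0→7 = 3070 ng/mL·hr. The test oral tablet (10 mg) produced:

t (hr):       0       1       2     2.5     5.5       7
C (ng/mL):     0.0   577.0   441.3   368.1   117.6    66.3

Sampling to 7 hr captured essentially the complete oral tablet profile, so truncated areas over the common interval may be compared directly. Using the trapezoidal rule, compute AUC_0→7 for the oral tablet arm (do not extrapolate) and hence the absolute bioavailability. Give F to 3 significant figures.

F = 0.608

Trapezoidal AUC_0→7 (oral tablet):
  [0→1]: (0.0+577.0)/2 × 1 = 288.5
  [1→2]: (577.0+441.3)/2 × 1 = 509.15
  [2→2.5]: (441.3+368.1)/2 × 0.5 = 202.35
  [2.5→5.5]: (368.1+117.6)/2 × 3 = 728.55
  [5.5→7]: (117.6+66.3)/2 × 1.5 = 137.925
  Sum = 1866.475 ng/mL·hr
F = (AUC_ev/D_ev)/(AUC_iv/D_iv) = (1866.475/10)/(3070/10) = 186.6475/307 = 0.6080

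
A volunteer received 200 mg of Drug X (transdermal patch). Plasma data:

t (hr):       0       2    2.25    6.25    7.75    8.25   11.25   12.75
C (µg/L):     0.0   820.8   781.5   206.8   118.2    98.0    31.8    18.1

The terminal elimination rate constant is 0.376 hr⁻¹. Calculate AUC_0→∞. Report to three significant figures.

Trapezoidal AUC_0→12.75:
  [0→2]: (0.0+820.8)/2 × 2 = 820.8
  [2→2.25]: (820.8+781.5)/2 × 0.25 = 200.2875
  [2.25→6.25]: (781.5+206.8)/2 × 4 = 1976.6
  [6.25→7.75]: (206.8+118.2)/2 × 1.5 = 243.75
  [7.75→8.25]: (118.2+98.0)/2 × 0.5 = 54.05
  [8.25→11.25]: (98.0+31.8)/2 × 3 = 194.7
  [11.25→12.75]: (31.8+18.1)/2 × 1.5 = 37.425
  Sum = 3527.6125 µg/L·hr
Extrapolated tail: C_last / k_e = 18.1 / 0.376 = 48.138
AUC_0→∞ = 3527.6125 + 48.138 = 3575.7505 µg/L·hr

AUC = 3580 µg/L·hr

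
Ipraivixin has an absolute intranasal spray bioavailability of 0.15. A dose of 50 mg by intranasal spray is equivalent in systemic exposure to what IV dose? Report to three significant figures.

D_iv = 7.50 mg

Systemic exposure from an extravascular dose = F × D_ev, so the equivalent IV dose is F × D_ev.
D_iv = F × D_ev = 0.15 × 50 = 7.5 mg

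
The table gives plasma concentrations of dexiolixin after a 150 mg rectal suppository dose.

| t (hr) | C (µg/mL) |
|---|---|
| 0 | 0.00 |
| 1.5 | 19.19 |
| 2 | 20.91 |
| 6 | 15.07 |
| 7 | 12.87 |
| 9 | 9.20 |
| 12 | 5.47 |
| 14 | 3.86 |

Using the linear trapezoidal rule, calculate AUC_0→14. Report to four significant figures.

Trapezoidal AUC_0→14:
  [0→1.5]: (0.00+19.19)/2 × 1.5 = 14.3925
  [1.5→2]: (19.19+20.91)/2 × 0.5 = 10.025
  [2→6]: (20.91+15.07)/2 × 4 = 71.96
  [6→7]: (15.07+12.87)/2 × 1 = 13.97
  [7→9]: (12.87+9.20)/2 × 2 = 22.07
  [9→12]: (9.20+5.47)/2 × 3 = 22.005
  [12→14]: (5.47+3.86)/2 × 2 = 9.33
  Sum = 163.7525 µg/mL·hr

AUC = 163.8 µg/mL·hr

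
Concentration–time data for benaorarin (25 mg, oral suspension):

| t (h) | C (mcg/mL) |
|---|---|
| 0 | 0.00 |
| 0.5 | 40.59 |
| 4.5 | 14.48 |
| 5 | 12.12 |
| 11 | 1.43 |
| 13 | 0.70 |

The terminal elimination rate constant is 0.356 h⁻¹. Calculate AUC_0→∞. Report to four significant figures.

AUC = 171.7 mcg/mL·h

Trapezoidal AUC_0→13:
  [0→0.5]: (0.00+40.59)/2 × 0.5 = 10.1475
  [0.5→4.5]: (40.59+14.48)/2 × 4 = 110.14
  [4.5→5]: (14.48+12.12)/2 × 0.5 = 6.65
  [5→11]: (12.12+1.43)/2 × 6 = 40.65
  [11→13]: (1.43+0.70)/2 × 2 = 2.13
  Sum = 169.7175 mcg/mL·h
Extrapolated tail: C_last / k_e = 0.70 / 0.356 = 1.966
AUC_0→∞ = 169.7175 + 1.966 = 171.6835 mcg/mL·h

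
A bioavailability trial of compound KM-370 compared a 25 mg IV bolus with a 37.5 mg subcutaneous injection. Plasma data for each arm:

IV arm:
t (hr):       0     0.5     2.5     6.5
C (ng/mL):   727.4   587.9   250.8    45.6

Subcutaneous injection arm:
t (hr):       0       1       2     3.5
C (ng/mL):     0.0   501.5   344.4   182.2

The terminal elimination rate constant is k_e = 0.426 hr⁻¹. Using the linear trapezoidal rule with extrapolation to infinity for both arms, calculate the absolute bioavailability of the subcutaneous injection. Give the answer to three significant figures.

F = 0.534

Trapezoidal AUC_0→6.5 (IV):
  [0→0.5]: (727.4+587.9)/2 × 0.5 = 328.825
  [0.5→2.5]: (587.9+250.8)/2 × 2 = 838.7
  [2.5→6.5]: (250.8+45.6)/2 × 4 = 592.8
  Sum = 1760.325 ng/mL·hr
IV tail: 45.6/0.426 = 107.042; AUC_iv,0→∞ = 1760.325 + 107.042 = 1867.367 ng/mL·hr
Trapezoidal AUC_0→3.5 (subcutaneous injection):
  [0→1]: (0.0+501.5)/2 × 1 = 250.75
  [1→2]: (501.5+344.4)/2 × 1 = 422.95
  [2→3.5]: (344.4+182.2)/2 × 1.5 = 394.95
  Sum = 1068.65 ng/mL·hr
subcutaneous injection tail: 182.2/0.426 = 427.700; AUC_ev,0→∞ = 1068.65 + 427.700 = 1496.35 ng/mL·hr
F = (AUC_ev/D_ev)/(AUC_iv/D_iv) = (1496.35/37.5)/(1867.367/25) = 39.9027/74.69468 = 0.5342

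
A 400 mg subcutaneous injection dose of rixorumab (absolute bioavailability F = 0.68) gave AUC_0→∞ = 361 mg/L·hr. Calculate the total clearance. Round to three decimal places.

CL = 0.753 L/hr

CL = F × Dose / AUC_0→∞
   = 0.68 × 400 / 361 = 0.753463 L/hr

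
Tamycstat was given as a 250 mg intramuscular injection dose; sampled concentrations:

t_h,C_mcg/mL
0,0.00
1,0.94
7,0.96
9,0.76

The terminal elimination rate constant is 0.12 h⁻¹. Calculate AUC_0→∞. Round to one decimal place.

AUC = 14.2 mcg/mL·h

Trapezoidal AUC_0→9:
  [0→1]: (0.00+0.94)/2 × 1 = 0.47
  [1→7]: (0.94+0.96)/2 × 6 = 5.7
  [7→9]: (0.96+0.76)/2 × 2 = 1.72
  Sum = 7.89 mcg/mL·h
Extrapolated tail: C_last / k_e = 0.76 / 0.12 = 6.333
AUC_0→∞ = 7.89 + 6.333 = 14.223 mcg/mL·h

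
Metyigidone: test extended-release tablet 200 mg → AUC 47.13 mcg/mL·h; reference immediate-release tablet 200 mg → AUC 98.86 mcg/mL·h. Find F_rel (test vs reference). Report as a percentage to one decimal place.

F_rel = 47.7%

F_rel = (AUC_test/D_test) / (AUC_ref/D_ref)
      = (47.13/200) / (98.86/200)
      = 0.23565 / 0.4943 = 0.4767 = 47.67%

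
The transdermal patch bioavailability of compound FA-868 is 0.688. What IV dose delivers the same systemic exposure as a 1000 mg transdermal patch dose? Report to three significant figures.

Systemic exposure from an extravascular dose = F × D_ev, so the equivalent IV dose is F × D_ev.
D_iv = F × D_ev = 0.688 × 1000 = 688 mg

D_iv = 688 mg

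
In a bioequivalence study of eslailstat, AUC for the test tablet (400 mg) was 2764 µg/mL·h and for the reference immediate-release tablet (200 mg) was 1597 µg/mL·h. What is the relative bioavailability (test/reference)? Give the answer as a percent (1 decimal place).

F_rel = 86.5%

F_rel = (AUC_test/D_test) / (AUC_ref/D_ref)
      = (2764/400) / (1597/200)
      = 6.91 / 7.985 = 0.8654 = 86.54%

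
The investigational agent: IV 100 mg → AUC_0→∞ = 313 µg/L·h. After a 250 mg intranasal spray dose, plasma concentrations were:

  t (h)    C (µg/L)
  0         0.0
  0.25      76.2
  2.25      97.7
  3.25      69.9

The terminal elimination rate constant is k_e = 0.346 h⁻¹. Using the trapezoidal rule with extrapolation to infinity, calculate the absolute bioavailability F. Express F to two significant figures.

F = 0.60

Trapezoidal AUC_0→3.25 (intranasal spray):
  [0→0.25]: (0.0+76.2)/2 × 0.25 = 9.525
  [0.25→2.25]: (76.2+97.7)/2 × 2 = 173.9
  [2.25→3.25]: (97.7+69.9)/2 × 1 = 83.8
  Sum = 267.225 µg/L·h
Tail: C_last/k_e = 69.9/0.346 = 202.023
AUC_0→∞ (intranasal spray) = 267.225 + 202.023 = 469.248 µg/L·h
F = (AUC_ev/D_ev)/(AUC_iv/D_iv) = (469.248/250)/(313/100) = 1.876992/3.13 = 0.5997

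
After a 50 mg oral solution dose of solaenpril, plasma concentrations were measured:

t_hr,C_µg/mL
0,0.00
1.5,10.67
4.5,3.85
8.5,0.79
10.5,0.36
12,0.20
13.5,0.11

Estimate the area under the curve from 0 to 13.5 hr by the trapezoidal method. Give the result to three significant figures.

Trapezoidal AUC_0→13.5:
  [0→1.5]: (0.00+10.67)/2 × 1.5 = 8.0025
  [1.5→4.5]: (10.67+3.85)/2 × 3 = 21.78
  [4.5→8.5]: (3.85+0.79)/2 × 4 = 9.28
  [8.5→10.5]: (0.79+0.36)/2 × 2 = 1.15
  [10.5→12]: (0.36+0.20)/2 × 1.5 = 0.42
  [12→13.5]: (0.20+0.11)/2 × 1.5 = 0.2325
  Sum = 40.865 µg/mL·hr

AUC = 40.9 µg/mL·hr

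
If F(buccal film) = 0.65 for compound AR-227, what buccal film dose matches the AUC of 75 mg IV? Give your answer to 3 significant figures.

D_buccal = 115 mg

For equal systemic exposure: F × D_ev = D_iv
D_ev = D_iv / F = 75 / 0.65 = 115.385 mg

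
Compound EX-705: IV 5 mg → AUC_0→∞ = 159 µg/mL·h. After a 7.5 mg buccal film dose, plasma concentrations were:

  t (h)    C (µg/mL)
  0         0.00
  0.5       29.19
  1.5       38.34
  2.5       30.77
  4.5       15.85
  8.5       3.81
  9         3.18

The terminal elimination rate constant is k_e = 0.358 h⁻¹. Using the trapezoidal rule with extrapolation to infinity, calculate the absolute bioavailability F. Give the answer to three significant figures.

Trapezoidal AUC_0→9 (buccal film):
  [0→0.5]: (0.00+29.19)/2 × 0.5 = 7.2975
  [0.5→1.5]: (29.19+38.34)/2 × 1 = 33.765
  [1.5→2.5]: (38.34+30.77)/2 × 1 = 34.555
  [2.5→4.5]: (30.77+15.85)/2 × 2 = 46.62
  [4.5→8.5]: (15.85+3.81)/2 × 4 = 39.32
  [8.5→9]: (3.81+3.18)/2 × 0.5 = 1.7475
  Sum = 163.305 µg/mL·h
Tail: C_last/k_e = 3.18/0.358 = 8.883
AUC_0→∞ (buccal film) = 163.305 + 8.883 = 172.188 µg/mL·h
F = (AUC_ev/D_ev)/(AUC_iv/D_iv) = (172.188/7.5)/(159/5) = 22.9584/31.8 = 0.7220

F = 0.722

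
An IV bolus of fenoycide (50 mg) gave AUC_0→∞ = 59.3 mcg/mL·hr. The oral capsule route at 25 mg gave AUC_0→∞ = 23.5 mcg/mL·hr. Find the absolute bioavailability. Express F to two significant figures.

F = (AUC_ev / D_ev) / (AUC_iv / D_iv)
  = (23.5/25) / (59.3/50)
  = 0.94 / 1.186 = 0.7926

F = 0.79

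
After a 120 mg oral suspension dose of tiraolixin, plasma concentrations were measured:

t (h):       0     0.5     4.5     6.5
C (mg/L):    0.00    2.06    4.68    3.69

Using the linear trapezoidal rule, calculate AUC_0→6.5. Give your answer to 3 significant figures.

Trapezoidal AUC_0→6.5:
  [0→0.5]: (0.00+2.06)/2 × 0.5 = 0.515
  [0.5→4.5]: (2.06+4.68)/2 × 4 = 13.48
  [4.5→6.5]: (4.68+3.69)/2 × 2 = 8.37
  Sum = 22.365 mg/L·h

AUC = 22.4 mg/L·h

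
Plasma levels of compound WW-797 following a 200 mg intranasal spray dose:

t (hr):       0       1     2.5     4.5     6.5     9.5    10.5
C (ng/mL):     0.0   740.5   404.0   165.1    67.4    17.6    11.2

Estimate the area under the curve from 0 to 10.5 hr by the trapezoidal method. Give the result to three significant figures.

Trapezoidal AUC_0→10.5:
  [0→1]: (0.0+740.5)/2 × 1 = 370.25
  [1→2.5]: (740.5+404.0)/2 × 1.5 = 858.375
  [2.5→4.5]: (404.0+165.1)/2 × 2 = 569.1
  [4.5→6.5]: (165.1+67.4)/2 × 2 = 232.5
  [6.5→9.5]: (67.4+17.6)/2 × 3 = 127.5
  [9.5→10.5]: (17.6+11.2)/2 × 1 = 14.4
  Sum = 2172.125 ng/mL·hr

AUC = 2170 ng/mL·hr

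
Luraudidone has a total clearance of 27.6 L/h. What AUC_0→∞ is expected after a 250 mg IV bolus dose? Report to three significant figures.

AUC = 9.06 mg/L·h

AUC_0→∞ = Dose_iv / CL
        = 250 / 27.6 = 9.05797 mg/L·h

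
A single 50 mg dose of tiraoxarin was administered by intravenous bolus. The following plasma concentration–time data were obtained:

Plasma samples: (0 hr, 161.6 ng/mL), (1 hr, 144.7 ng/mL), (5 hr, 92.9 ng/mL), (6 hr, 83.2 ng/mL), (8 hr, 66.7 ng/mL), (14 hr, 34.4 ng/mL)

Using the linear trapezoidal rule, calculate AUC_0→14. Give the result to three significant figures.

Trapezoidal AUC_0→14:
  [0→1]: (161.6+144.7)/2 × 1 = 153.15
  [1→5]: (144.7+92.9)/2 × 4 = 475.2
  [5→6]: (92.9+83.2)/2 × 1 = 88.05
  [6→8]: (83.2+66.7)/2 × 2 = 149.9
  [8→14]: (66.7+34.4)/2 × 6 = 303.3
  Sum = 1169.6 ng/mL·hr

AUC = 1170 ng/mL·hr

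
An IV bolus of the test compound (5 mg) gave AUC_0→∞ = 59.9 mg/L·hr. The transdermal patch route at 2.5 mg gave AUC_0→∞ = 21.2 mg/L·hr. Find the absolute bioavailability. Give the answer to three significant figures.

F = 0.708

F = (AUC_ev / D_ev) / (AUC_iv / D_iv)
  = (21.2/2.5) / (59.9/5)
  = 8.48 / 11.98 = 0.7078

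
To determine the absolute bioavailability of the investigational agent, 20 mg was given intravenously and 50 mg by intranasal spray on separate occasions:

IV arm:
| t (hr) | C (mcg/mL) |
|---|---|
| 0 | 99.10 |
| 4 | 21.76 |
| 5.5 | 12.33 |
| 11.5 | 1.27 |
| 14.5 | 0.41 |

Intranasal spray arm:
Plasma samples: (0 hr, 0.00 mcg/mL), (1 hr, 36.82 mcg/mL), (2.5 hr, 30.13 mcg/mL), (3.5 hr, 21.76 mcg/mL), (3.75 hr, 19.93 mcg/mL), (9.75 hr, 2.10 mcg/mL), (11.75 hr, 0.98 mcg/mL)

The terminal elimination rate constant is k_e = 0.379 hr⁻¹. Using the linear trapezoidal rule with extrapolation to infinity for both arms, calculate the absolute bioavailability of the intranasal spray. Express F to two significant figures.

Trapezoidal AUC_0→14.5 (IV):
  [0→4]: (99.10+21.76)/2 × 4 = 241.72
  [4→5.5]: (21.76+12.33)/2 × 1.5 = 25.5675
  [5.5→11.5]: (12.33+1.27)/2 × 6 = 40.8
  [11.5→14.5]: (1.27+0.41)/2 × 3 = 2.52
  Sum = 310.6075 mcg/mL·hr
IV tail: 0.41/0.379 = 1.082; AUC_iv,0→∞ = 310.6075 + 1.082 = 311.6895 mcg/mL·hr
Trapezoidal AUC_0→11.75 (intranasal spray):
  [0→1]: (0.00+36.82)/2 × 1 = 18.41
  [1→2.5]: (36.82+30.13)/2 × 1.5 = 50.2125
  [2.5→3.5]: (30.13+21.76)/2 × 1 = 25.945
  [3.5→3.75]: (21.76+19.93)/2 × 0.25 = 5.21125
  [3.75→9.75]: (19.93+2.10)/2 × 6 = 66.09
  [9.75→11.75]: (2.10+0.98)/2 × 2 = 3.08
  Sum = 168.94875 mcg/mL·hr
intranasal spray tail: 0.98/0.379 = 2.586; AUC_ev,0→∞ = 168.94875 + 2.586 = 171.53475 mcg/mL·hr
F = (AUC_ev/D_ev)/(AUC_iv/D_iv) = (171.53475/50)/(311.6895/20) = 3.430695/15.584475 = 0.2201

F = 0.22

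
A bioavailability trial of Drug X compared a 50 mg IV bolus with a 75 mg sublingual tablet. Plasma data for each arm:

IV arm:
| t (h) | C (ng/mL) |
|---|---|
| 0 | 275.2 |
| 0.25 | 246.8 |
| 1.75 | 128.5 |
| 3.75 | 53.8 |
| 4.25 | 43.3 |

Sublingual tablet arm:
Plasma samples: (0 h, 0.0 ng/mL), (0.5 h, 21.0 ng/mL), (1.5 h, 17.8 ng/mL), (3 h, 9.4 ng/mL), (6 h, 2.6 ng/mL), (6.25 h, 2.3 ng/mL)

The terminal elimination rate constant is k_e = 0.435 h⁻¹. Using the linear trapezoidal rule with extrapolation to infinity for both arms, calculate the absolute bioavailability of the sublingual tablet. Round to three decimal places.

Trapezoidal AUC_0→4.25 (IV):
  [0→0.25]: (275.2+246.8)/2 × 0.25 = 65.25
  [0.25→1.75]: (246.8+128.5)/2 × 1.5 = 281.475
  [1.75→3.75]: (128.5+53.8)/2 × 2 = 182.3
  [3.75→4.25]: (53.8+43.3)/2 × 0.5 = 24.275
  Sum = 553.3 ng/mL·h
IV tail: 43.3/0.435 = 99.540; AUC_iv,0→∞ = 553.3 + 99.540 = 652.84 ng/mL·h
Trapezoidal AUC_0→6.25 (sublingual tablet):
  [0→0.5]: (0.0+21.0)/2 × 0.5 = 5.25
  [0.5→1.5]: (21.0+17.8)/2 × 1 = 19.4
  [1.5→3]: (17.8+9.4)/2 × 1.5 = 20.4
  [3→6]: (9.4+2.6)/2 × 3 = 18.0
  [6→6.25]: (2.6+2.3)/2 × 0.25 = 0.6125
  Sum = 63.6625 ng/mL·h
sublingual tablet tail: 2.3/0.435 = 5.287; AUC_ev,0→∞ = 63.6625 + 5.287 = 68.9495 ng/mL·h
F = (AUC_ev/D_ev)/(AUC_iv/D_iv) = (68.9495/75)/(652.84/50) = 0.919327/13.0568 = 0.0704

F = 0.070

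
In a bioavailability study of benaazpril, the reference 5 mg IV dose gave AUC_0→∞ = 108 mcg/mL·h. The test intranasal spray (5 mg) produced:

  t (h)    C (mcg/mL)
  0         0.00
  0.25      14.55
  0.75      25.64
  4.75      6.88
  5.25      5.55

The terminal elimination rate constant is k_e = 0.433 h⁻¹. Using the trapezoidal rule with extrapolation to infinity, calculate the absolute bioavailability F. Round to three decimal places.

F = 0.860

Trapezoidal AUC_0→5.25 (intranasal spray):
  [0→0.25]: (0.00+14.55)/2 × 0.25 = 1.81875
  [0.25→0.75]: (14.55+25.64)/2 × 0.5 = 10.0475
  [0.75→4.75]: (25.64+6.88)/2 × 4 = 65.04
  [4.75→5.25]: (6.88+5.55)/2 × 0.5 = 3.1075
  Sum = 80.01375 mcg/mL·h
Tail: C_last/k_e = 5.55/0.433 = 12.818
AUC_0→∞ (intranasal spray) = 80.01375 + 12.818 = 92.83175 mcg/mL·h
F = (AUC_ev/D_ev)/(AUC_iv/D_iv) = (92.83175/5)/(108/5) = 18.56635/21.6 = 0.8596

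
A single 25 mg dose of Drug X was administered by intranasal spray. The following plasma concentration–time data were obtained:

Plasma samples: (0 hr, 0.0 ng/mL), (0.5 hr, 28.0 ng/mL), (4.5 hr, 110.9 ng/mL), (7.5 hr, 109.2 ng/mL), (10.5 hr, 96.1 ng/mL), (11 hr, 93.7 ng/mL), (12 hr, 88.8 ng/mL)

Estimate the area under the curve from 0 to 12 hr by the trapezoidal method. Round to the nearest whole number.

Trapezoidal AUC_0→12:
  [0→0.5]: (0.0+28.0)/2 × 0.5 = 7.0
  [0.5→4.5]: (28.0+110.9)/2 × 4 = 277.8
  [4.5→7.5]: (110.9+109.2)/2 × 3 = 330.15
  [7.5→10.5]: (109.2+96.1)/2 × 3 = 307.95
  [10.5→11]: (96.1+93.7)/2 × 0.5 = 47.45
  [11→12]: (93.7+88.8)/2 × 1 = 91.25
  Sum = 1061.6 ng/mL·hr

AUC = 1062 ng/mL·hr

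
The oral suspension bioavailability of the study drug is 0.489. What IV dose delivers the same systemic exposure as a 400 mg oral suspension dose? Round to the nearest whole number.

D_iv = 196 mg

Systemic exposure from an extravascular dose = F × D_ev, so the equivalent IV dose is F × D_ev.
D_iv = F × D_ev = 0.489 × 400 = 195.6 mg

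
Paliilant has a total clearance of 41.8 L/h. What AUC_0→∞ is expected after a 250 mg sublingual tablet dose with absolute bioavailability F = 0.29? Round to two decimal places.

AUC_0→∞ = F × Dose / CL
        = 0.29 × 250 / 41.8 = 1.73445 mg/L·h

AUC = 1.73 mg/L·h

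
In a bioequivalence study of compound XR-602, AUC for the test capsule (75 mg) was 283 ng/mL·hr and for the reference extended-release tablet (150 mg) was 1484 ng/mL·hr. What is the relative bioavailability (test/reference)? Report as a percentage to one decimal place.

F_rel = 38.1%

F_rel = (AUC_test/D_test) / (AUC_ref/D_ref)
      = (283/75) / (1484/150)
      = 3.77333 / 9.89333 = 0.3814 = 38.14%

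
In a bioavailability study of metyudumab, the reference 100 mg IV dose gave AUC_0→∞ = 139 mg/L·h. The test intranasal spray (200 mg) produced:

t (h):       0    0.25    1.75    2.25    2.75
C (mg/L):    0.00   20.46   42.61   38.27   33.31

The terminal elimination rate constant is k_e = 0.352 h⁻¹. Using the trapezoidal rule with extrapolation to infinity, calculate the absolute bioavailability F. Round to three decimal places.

F = 0.657

Trapezoidal AUC_0→2.75 (intranasal spray):
  [0→0.25]: (0.00+20.46)/2 × 0.25 = 2.5575
  [0.25→1.75]: (20.46+42.61)/2 × 1.5 = 47.3025
  [1.75→2.25]: (42.61+38.27)/2 × 0.5 = 20.22
  [2.25→2.75]: (38.27+33.31)/2 × 0.5 = 17.895
  Sum = 87.975 mg/L·h
Tail: C_last/k_e = 33.31/0.352 = 94.631
AUC_0→∞ (intranasal spray) = 87.975 + 94.631 = 182.606 mg/L·h
F = (AUC_ev/D_ev)/(AUC_iv/D_iv) = (182.606/200)/(139/100) = 0.91303/1.39 = 0.6569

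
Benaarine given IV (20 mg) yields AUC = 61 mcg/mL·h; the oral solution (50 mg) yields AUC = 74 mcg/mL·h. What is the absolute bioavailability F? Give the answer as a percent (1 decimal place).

F = 48.5%

F = (AUC_ev / D_ev) / (AUC_iv / D_iv)
  = (74/50) / (61/20)
  = 1.48 / 3.05 = 0.4852
  = 48.52%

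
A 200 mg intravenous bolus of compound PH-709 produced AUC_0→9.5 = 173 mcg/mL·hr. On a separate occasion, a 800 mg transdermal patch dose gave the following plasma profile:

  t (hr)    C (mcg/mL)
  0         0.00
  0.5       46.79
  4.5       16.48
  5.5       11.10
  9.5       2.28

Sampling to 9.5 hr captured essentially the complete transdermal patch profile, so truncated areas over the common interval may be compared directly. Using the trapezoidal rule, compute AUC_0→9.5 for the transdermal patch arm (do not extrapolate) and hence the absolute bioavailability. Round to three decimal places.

F = 0.258

Trapezoidal AUC_0→9.5 (transdermal patch):
  [0→0.5]: (0.00+46.79)/2 × 0.5 = 11.6975
  [0.5→4.5]: (46.79+16.48)/2 × 4 = 126.54
  [4.5→5.5]: (16.48+11.10)/2 × 1 = 13.79
  [5.5→9.5]: (11.10+2.28)/2 × 4 = 26.76
  Sum = 178.7875 mcg/mL·hr
F = (AUC_ev/D_ev)/(AUC_iv/D_iv) = (178.7875/800)/(173/200) = 0.223484/0.865 = 0.2584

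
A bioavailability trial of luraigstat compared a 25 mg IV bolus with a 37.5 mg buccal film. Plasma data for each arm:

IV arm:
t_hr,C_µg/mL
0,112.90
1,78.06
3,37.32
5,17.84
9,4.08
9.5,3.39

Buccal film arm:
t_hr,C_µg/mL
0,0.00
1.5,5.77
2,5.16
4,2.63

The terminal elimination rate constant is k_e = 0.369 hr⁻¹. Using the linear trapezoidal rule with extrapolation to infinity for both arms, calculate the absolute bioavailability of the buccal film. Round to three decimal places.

F = 0.046

Trapezoidal AUC_0→9.5 (IV):
  [0→1]: (112.90+78.06)/2 × 1 = 95.48
  [1→3]: (78.06+37.32)/2 × 2 = 115.38
  [3→5]: (37.32+17.84)/2 × 2 = 55.16
  [5→9]: (17.84+4.08)/2 × 4 = 43.84
  [9→9.5]: (4.08+3.39)/2 × 0.5 = 1.8675
  Sum = 311.7275 µg/mL·hr
IV tail: 3.39/0.369 = 9.187; AUC_iv,0→∞ = 311.7275 + 9.187 = 320.9145 µg/mL·hr
Trapezoidal AUC_0→4 (buccal film):
  [0→1.5]: (0.00+5.77)/2 × 1.5 = 4.3275
  [1.5→2]: (5.77+5.16)/2 × 0.5 = 2.7325
  [2→4]: (5.16+2.63)/2 × 2 = 7.79
  Sum = 14.85 µg/mL·hr
buccal film tail: 2.63/0.369 = 7.127; AUC_ev,0→∞ = 14.85 + 7.127 = 21.977 µg/mL·hr
F = (AUC_ev/D_ev)/(AUC_iv/D_iv) = (21.977/37.5)/(320.9145/25) = 0.586053/12.83658 = 0.0457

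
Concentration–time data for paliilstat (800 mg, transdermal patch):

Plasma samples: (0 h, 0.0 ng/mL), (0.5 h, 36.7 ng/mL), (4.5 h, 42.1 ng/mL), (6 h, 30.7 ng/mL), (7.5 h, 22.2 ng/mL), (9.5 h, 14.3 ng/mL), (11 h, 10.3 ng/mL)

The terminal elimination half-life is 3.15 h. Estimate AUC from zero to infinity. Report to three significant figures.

Trapezoidal AUC_0→11:
  [0→0.5]: (0.0+36.7)/2 × 0.5 = 9.175
  [0.5→4.5]: (36.7+42.1)/2 × 4 = 157.6
  [4.5→6]: (42.1+30.7)/2 × 1.5 = 54.6
  [6→7.5]: (30.7+22.2)/2 × 1.5 = 39.675
  [7.5→9.5]: (22.2+14.3)/2 × 2 = 36.5
  [9.5→11]: (14.3+10.3)/2 × 1.5 = 18.45
  Sum = 316.0 ng/mL·h
k_e = ln2 / t½ = 0.693147 / 3.15 = 0.2200 h^-1
Extrapolated tail: C_last / k_e = 10.3 / 0.22 = 46.818
AUC_0→∞ = 316.0 + 46.818 = 362.818 ng/mL·h

AUC = 363 ng/mL·h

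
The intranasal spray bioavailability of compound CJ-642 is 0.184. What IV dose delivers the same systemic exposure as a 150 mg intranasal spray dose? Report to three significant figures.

D_iv = 27.6 mg

Systemic exposure from an extravascular dose = F × D_ev, so the equivalent IV dose is F × D_ev.
D_iv = F × D_ev = 0.184 × 150 = 27.6 mg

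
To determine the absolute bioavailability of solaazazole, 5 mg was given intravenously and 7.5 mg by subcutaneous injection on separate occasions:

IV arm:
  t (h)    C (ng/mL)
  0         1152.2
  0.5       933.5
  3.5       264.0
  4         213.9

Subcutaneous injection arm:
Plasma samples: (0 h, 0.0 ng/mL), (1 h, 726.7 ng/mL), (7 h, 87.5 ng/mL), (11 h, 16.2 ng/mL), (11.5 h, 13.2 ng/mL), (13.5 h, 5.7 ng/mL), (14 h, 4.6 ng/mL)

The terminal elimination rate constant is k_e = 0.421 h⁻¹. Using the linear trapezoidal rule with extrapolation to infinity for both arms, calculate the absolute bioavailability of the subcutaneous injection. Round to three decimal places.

Trapezoidal AUC_0→4 (IV):
  [0→0.5]: (1152.2+933.5)/2 × 0.5 = 521.425
  [0.5→3.5]: (933.5+264.0)/2 × 3 = 1796.25
  [3.5→4]: (264.0+213.9)/2 × 0.5 = 119.475
  Sum = 2437.15 ng/mL·h
IV tail: 213.9/0.421 = 508.076; AUC_iv,0→∞ = 2437.15 + 508.076 = 2945.226 ng/mL·h
Trapezoidal AUC_0→14 (subcutaneous injection):
  [0→1]: (0.0+726.7)/2 × 1 = 363.35
  [1→7]: (726.7+87.5)/2 × 6 = 2442.6
  [7→11]: (87.5+16.2)/2 × 4 = 207.4
  [11→11.5]: (16.2+13.2)/2 × 0.5 = 7.35
  [11.5→13.5]: (13.2+5.7)/2 × 2 = 18.9
  [13.5→14]: (5.7+4.6)/2 × 0.5 = 2.575
  Sum = 3042.175 ng/mL·h
subcutaneous injection tail: 4.6/0.421 = 10.926; AUC_ev,0→∞ = 3042.175 + 10.926 = 3053.101 ng/mL·h
F = (AUC_ev/D_ev)/(AUC_iv/D_iv) = (3053.101/7.5)/(2945.226/5) = 407.08/589.0452 = 0.6911

F = 0.691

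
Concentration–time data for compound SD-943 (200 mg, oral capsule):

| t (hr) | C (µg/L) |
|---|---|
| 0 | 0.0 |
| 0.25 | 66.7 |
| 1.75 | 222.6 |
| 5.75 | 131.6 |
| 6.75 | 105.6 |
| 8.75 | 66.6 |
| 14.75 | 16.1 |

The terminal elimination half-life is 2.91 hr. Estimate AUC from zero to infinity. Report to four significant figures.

AUC = 1540 µg/L·hr

Trapezoidal AUC_0→14.75:
  [0→0.25]: (0.0+66.7)/2 × 0.25 = 8.3375
  [0.25→1.75]: (66.7+222.6)/2 × 1.5 = 216.975
  [1.75→5.75]: (222.6+131.6)/2 × 4 = 708.4
  [5.75→6.75]: (131.6+105.6)/2 × 1 = 118.6
  [6.75→8.75]: (105.6+66.6)/2 × 2 = 172.2
  [8.75→14.75]: (66.6+16.1)/2 × 6 = 248.1
  Sum = 1472.6125 µg/L·hr
k_e = ln2 / t½ = 0.693147 / 2.91 = 0.2382 hr^-1
Extrapolated tail: C_last / k_e = 16.1 / 0.2382 = 67.590
AUC_0→∞ = 1472.6125 + 67.590 = 1540.2025 µg/L·hr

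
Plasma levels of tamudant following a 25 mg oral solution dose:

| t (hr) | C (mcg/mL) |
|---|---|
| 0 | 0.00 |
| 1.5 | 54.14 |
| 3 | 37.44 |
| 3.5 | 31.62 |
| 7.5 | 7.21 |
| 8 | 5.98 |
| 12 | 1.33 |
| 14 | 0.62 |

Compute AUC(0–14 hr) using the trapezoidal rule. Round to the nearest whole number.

AUC = 224 mcg/mL·hr

Trapezoidal AUC_0→14:
  [0→1.5]: (0.00+54.14)/2 × 1.5 = 40.605
  [1.5→3]: (54.14+37.44)/2 × 1.5 = 68.685
  [3→3.5]: (37.44+31.62)/2 × 0.5 = 17.265
  [3.5→7.5]: (31.62+7.21)/2 × 4 = 77.66
  [7.5→8]: (7.21+5.98)/2 × 0.5 = 3.2975
  [8→12]: (5.98+1.33)/2 × 4 = 14.62
  [12→14]: (1.33+0.62)/2 × 2 = 1.95
  Sum = 224.0825 mcg/mL·hr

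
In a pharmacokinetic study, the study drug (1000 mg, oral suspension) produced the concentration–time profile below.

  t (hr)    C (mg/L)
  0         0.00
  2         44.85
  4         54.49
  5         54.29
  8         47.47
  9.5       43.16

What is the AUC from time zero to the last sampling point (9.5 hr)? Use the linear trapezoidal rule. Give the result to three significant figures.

AUC = 419 mg/L·hr

Trapezoidal AUC_0→9.5:
  [0→2]: (0.00+44.85)/2 × 2 = 44.85
  [2→4]: (44.85+54.49)/2 × 2 = 99.34
  [4→5]: (54.49+54.29)/2 × 1 = 54.39
  [5→8]: (54.29+47.47)/2 × 3 = 152.64
  [8→9.5]: (47.47+43.16)/2 × 1.5 = 67.9725
  Sum = 419.1925 mg/L·hr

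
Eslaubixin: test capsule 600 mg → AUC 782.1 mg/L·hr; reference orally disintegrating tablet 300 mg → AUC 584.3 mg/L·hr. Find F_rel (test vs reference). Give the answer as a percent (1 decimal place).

F_rel = (AUC_test/D_test) / (AUC_ref/D_ref)
      = (782.1/600) / (584.3/300)
      = 1.3035 / 1.94767 = 0.6693 = 66.93%

F_rel = 66.9%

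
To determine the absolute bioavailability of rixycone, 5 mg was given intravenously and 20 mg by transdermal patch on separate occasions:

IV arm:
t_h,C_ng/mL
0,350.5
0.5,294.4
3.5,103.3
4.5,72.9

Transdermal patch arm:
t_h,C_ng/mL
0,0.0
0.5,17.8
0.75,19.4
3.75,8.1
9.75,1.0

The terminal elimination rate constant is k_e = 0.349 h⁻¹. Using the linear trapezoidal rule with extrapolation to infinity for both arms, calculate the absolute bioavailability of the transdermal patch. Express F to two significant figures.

Trapezoidal AUC_0→4.5 (IV):
  [0→0.5]: (350.5+294.4)/2 × 0.5 = 161.225
  [0.5→3.5]: (294.4+103.3)/2 × 3 = 596.55
  [3.5→4.5]: (103.3+72.9)/2 × 1 = 88.1
  Sum = 845.875 ng/mL·h
IV tail: 72.9/0.349 = 208.883; AUC_iv,0→∞ = 845.875 + 208.883 = 1054.758 ng/mL·h
Trapezoidal AUC_0→9.75 (transdermal patch):
  [0→0.5]: (0.0+17.8)/2 × 0.5 = 4.45
  [0.5→0.75]: (17.8+19.4)/2 × 0.25 = 4.65
  [0.75→3.75]: (19.4+8.1)/2 × 3 = 41.25
  [3.75→9.75]: (8.1+1.0)/2 × 6 = 27.3
  Sum = 77.65 ng/mL·h
transdermal patch tail: 1.0/0.349 = 2.865; AUC_ev,0→∞ = 77.65 + 2.865 = 80.515 ng/mL·h
F = (AUC_ev/D_ev)/(AUC_iv/D_iv) = (80.515/20)/(1054.758/5) = 4.02575/210.9516 = 0.0191

F = 0.019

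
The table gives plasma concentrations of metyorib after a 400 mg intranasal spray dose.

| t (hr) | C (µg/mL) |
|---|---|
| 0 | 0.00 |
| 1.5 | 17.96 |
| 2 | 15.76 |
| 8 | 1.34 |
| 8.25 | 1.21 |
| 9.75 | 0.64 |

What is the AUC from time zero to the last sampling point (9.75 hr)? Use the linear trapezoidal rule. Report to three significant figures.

AUC = 74.9 µg/mL·hr

Trapezoidal AUC_0→9.75:
  [0→1.5]: (0.00+17.96)/2 × 1.5 = 13.47
  [1.5→2]: (17.96+15.76)/2 × 0.5 = 8.43
  [2→8]: (15.76+1.34)/2 × 6 = 51.3
  [8→8.25]: (1.34+1.21)/2 × 0.25 = 0.31875
  [8.25→9.75]: (1.21+0.64)/2 × 1.5 = 1.3875
  Sum = 74.90625 µg/mL·hr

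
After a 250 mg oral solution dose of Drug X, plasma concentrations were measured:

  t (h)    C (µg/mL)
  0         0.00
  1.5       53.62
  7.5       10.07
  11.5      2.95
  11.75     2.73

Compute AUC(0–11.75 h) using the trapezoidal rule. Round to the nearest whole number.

Trapezoidal AUC_0→11.75:
  [0→1.5]: (0.00+53.62)/2 × 1.5 = 40.215
  [1.5→7.5]: (53.62+10.07)/2 × 6 = 191.07
  [7.5→11.5]: (10.07+2.95)/2 × 4 = 26.04
  [11.5→11.75]: (2.95+2.73)/2 × 0.25 = 0.71
  Sum = 258.035 µg/mL·h

AUC = 258 µg/mL·h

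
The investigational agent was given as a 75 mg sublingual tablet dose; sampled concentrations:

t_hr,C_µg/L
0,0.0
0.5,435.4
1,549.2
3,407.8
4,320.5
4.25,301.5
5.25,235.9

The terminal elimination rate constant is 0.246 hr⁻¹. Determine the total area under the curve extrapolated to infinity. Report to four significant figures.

AUC = 2982 µg/L·hr

Trapezoidal AUC_0→5.25:
  [0→0.5]: (0.0+435.4)/2 × 0.5 = 108.85
  [0.5→1]: (435.4+549.2)/2 × 0.5 = 246.15
  [1→3]: (549.2+407.8)/2 × 2 = 957.0
  [3→4]: (407.8+320.5)/2 × 1 = 364.15
  [4→4.25]: (320.5+301.5)/2 × 0.25 = 77.75
  [4.25→5.25]: (301.5+235.9)/2 × 1 = 268.7
  Sum = 2022.6 µg/L·hr
Extrapolated tail: C_last / k_e = 235.9 / 0.246 = 958.943
AUC_0→∞ = 2022.6 + 958.943 = 2981.543 µg/L·hr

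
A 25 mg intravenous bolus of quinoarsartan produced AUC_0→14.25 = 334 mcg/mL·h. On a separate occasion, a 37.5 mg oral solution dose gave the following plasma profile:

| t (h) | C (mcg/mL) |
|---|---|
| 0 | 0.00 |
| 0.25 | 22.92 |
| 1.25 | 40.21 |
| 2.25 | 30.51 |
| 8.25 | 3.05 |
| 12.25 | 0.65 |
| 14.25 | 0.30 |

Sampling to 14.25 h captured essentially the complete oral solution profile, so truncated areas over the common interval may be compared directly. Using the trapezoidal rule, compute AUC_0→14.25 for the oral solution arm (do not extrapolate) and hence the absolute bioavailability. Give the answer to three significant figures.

F = 0.357

Trapezoidal AUC_0→14.25 (oral solution):
  [0→0.25]: (0.00+22.92)/2 × 0.25 = 2.865
  [0.25→1.25]: (22.92+40.21)/2 × 1 = 31.565
  [1.25→2.25]: (40.21+30.51)/2 × 1 = 35.36
  [2.25→8.25]: (30.51+3.05)/2 × 6 = 100.68
  [8.25→12.25]: (3.05+0.65)/2 × 4 = 7.4
  [12.25→14.25]: (0.65+0.30)/2 × 2 = 0.95
  Sum = 178.82 mcg/mL·h
F = (AUC_ev/D_ev)/(AUC_iv/D_iv) = (178.82/37.5)/(334/25) = 4.76853/13.36 = 0.3569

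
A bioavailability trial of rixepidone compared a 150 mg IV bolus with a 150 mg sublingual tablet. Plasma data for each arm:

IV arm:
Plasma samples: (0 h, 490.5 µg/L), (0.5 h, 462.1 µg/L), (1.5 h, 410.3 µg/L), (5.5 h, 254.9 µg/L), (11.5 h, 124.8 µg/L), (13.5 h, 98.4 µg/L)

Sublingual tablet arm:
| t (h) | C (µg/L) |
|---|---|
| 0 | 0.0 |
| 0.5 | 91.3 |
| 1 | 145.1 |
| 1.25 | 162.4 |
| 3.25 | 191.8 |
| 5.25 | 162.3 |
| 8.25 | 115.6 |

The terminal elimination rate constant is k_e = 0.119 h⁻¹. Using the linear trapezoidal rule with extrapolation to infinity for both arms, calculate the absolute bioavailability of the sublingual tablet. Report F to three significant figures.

Trapezoidal AUC_0→13.5 (IV):
  [0→0.5]: (490.5+462.1)/2 × 0.5 = 238.15
  [0.5→1.5]: (462.1+410.3)/2 × 1 = 436.2
  [1.5→5.5]: (410.3+254.9)/2 × 4 = 1330.4
  [5.5→11.5]: (254.9+124.8)/2 × 6 = 1139.1
  [11.5→13.5]: (124.8+98.4)/2 × 2 = 223.2
  Sum = 3367.05 µg/L·h
IV tail: 98.4/0.119 = 826.891; AUC_iv,0→∞ = 3367.05 + 826.891 = 4193.941 µg/L·h
Trapezoidal AUC_0→8.25 (sublingual tablet):
  [0→0.5]: (0.0+91.3)/2 × 0.5 = 22.825
  [0.5→1]: (91.3+145.1)/2 × 0.5 = 59.1
  [1→1.25]: (145.1+162.4)/2 × 0.25 = 38.4375
  [1.25→3.25]: (162.4+191.8)/2 × 2 = 354.2
  [3.25→5.25]: (191.8+162.3)/2 × 2 = 354.1
  [5.25→8.25]: (162.3+115.6)/2 × 3 = 416.85
  Sum = 1245.5125 µg/L·h
sublingual tablet tail: 115.6/0.119 = 971.429; AUC_ev,0→∞ = 1245.5125 + 971.429 = 2216.9415 µg/L·h
F = (AUC_ev/D_ev)/(AUC_iv/D_iv) = (2216.9415/150)/(4193.941/150) = 14.77961/27.9596 = 0.5286

F = 0.529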